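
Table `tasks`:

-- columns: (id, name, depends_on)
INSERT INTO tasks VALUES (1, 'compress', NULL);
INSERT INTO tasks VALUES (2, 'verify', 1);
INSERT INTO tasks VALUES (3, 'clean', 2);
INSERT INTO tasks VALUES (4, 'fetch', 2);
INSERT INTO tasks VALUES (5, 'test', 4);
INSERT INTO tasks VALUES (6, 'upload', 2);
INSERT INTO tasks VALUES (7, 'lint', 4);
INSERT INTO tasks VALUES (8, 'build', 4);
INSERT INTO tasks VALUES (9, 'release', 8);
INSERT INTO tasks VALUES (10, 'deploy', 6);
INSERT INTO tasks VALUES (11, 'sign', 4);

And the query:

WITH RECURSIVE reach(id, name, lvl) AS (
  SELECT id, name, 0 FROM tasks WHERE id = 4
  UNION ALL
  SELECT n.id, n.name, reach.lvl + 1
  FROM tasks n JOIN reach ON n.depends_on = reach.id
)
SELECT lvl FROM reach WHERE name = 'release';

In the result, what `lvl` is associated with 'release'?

Base: id=4 (fetch) at lvl 0.
Iteration 1: rows with depends_on in {4} -> test (id 5, lvl 1), lint (id 7, lvl 1), build (id 8, lvl 1), sign (id 11, lvl 1).
Iteration 2: rows with depends_on in {5,7,8,11} -> release (id 9, lvl 2).
Iteration 3: no rows with depends_on in {9}; recursion stops.

2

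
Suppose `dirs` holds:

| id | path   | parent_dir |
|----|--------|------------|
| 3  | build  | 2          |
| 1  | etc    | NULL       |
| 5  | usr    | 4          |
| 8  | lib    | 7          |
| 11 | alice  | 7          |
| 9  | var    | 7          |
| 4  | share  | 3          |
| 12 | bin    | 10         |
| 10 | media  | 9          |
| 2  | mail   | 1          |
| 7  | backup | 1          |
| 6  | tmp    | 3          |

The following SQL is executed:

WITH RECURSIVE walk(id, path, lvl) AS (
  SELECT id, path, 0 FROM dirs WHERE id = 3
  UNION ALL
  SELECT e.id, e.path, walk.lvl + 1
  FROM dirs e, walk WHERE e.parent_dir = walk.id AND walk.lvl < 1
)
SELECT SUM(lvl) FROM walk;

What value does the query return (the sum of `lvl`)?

Base: id=3 (build) at lvl 0.
Iteration 1: rows with parent_dir in {3} -> share (id 4, lvl 1), tmp (id 6, lvl 1).
Iteration 2: lvl < 1 fails for all current rows; recursion stops.
SUM(lvl) = 0 + 1 + 1 = 2.

2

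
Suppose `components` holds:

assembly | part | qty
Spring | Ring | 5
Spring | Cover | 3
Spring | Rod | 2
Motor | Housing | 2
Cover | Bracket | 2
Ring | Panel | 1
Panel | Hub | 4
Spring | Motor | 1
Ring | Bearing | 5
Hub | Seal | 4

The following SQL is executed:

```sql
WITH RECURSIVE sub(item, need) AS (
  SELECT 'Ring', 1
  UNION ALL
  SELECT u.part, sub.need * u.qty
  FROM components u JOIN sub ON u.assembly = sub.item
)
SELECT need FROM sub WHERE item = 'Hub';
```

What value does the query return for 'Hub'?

4

Base: (Ring, need=1).
Iteration 1: components of {Ring} -> Bearing = 1*5 = 5, Panel = 1*1 = 1.
Iteration 2: components of {Bearing,Panel} -> Hub = 1*4 = 4.
Iteration 3: components of {Hub} -> Seal = 4*4 = 16.
Iteration 4: no further components; recursion stops.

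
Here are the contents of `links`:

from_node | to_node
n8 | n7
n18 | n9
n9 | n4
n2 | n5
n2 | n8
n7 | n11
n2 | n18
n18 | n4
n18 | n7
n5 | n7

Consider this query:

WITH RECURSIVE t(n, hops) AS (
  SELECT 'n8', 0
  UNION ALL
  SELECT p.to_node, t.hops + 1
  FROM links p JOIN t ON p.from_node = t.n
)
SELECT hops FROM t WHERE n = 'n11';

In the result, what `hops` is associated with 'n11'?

Base: (n8, hops=0).
Iteration 1: edges from {n8} -> (n7, hops=1).
Iteration 2: edges from {n7} -> (n11, hops=2).
Iteration 3: no outgoing edges from {n11}; recursion stops.

2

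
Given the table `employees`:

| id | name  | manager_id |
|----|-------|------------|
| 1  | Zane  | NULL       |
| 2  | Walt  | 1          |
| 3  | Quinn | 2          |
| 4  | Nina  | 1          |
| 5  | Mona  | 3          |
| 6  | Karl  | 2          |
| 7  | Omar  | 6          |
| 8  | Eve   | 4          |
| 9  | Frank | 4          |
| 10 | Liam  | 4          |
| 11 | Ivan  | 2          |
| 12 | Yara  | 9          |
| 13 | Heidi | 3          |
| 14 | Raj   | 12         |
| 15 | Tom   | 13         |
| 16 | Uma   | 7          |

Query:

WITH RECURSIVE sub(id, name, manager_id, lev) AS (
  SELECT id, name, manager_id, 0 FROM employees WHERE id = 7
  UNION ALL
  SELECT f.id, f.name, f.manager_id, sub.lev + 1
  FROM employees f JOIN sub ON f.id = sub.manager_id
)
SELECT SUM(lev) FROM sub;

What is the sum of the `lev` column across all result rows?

Base: id=7 (Omar), manager_id=6, lev 0.
Iteration 1: join on id=6 -> Karl (id 6, manager_id=2, lev 1).
Iteration 2: join on id=2 -> Walt (id 2, manager_id=1, lev 2).
Iteration 3: join on id=1 -> Zane (id 1, manager_id=NULL, lev 3).
Iteration 4: manager_id is NULL; no match; recursion stops.
SUM(lev) = 0 + 1 + 2 + 3 = 6.

6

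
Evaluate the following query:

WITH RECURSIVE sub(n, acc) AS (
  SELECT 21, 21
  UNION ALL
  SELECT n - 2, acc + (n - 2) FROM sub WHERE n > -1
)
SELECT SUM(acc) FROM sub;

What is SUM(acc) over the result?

Base: n=21, acc=21.
Iteration 1: 21 > -1 holds -> n = 21 - 2 = 19, acc = 21 + 19 = 40.
Iteration 2: 19 > -1 holds -> n = 19 - 2 = 17, acc = 40 + 17 = 57.
Iteration 3: 17 > -1 holds -> n = 17 - 2 = 15, acc = 57 + 15 = 72.
Iteration 4: 15 > -1 holds -> n = 15 - 2 = 13, acc = 72 + 13 = 85.
Iteration 5: 13 > -1 holds -> n = 13 - 2 = 11, acc = 85 + 11 = 96.
Iteration 6: 11 > -1 holds -> n = 11 - 2 = 9, acc = 96 + 9 = 105.
Iteration 7: 9 > -1 holds -> n = 9 - 2 = 7, acc = 105 + 7 = 112.
Iteration 8: 7 > -1 holds -> n = 7 - 2 = 5, acc = 112 + 5 = 117.
Iteration 9: 5 > -1 holds -> n = 5 - 2 = 3, acc = 117 + 3 = 120.
Iteration 10: 3 > -1 holds -> n = 3 - 2 = 1, acc = 120 + 1 = 121.
Iteration 11: 1 > -1 holds -> n = 1 - 2 = -1, acc = 121 + -1 = 120.
Iteration 12: -1 > -1 fails; recursion stops.
SUM(acc) = 21 + 40 + 57 + 72 + 85 + 96 + 105 + 112 + 117 + 120 + 121 + 120 = 1066.

1066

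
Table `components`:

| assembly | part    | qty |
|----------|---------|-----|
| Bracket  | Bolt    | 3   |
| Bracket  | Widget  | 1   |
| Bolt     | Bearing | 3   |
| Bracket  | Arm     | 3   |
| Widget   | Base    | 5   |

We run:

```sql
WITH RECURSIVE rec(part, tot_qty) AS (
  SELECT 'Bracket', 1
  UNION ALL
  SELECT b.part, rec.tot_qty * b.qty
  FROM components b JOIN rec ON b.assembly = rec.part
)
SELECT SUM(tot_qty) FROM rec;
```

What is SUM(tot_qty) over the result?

Base: (Bracket, tot_qty=1).
Iteration 1: components of {Bracket} -> Arm = 1*3 = 3, Bolt = 1*3 = 3, Widget = 1*1 = 1.
Iteration 2: components of {Arm,Bolt,Widget} -> Base = 1*5 = 5, Bearing = 3*3 = 9.
Iteration 3: no further components; recursion stops.
SUM(tot_qty) = 1 + 3 + 1 + 3 + 9 + 5 = 22.

22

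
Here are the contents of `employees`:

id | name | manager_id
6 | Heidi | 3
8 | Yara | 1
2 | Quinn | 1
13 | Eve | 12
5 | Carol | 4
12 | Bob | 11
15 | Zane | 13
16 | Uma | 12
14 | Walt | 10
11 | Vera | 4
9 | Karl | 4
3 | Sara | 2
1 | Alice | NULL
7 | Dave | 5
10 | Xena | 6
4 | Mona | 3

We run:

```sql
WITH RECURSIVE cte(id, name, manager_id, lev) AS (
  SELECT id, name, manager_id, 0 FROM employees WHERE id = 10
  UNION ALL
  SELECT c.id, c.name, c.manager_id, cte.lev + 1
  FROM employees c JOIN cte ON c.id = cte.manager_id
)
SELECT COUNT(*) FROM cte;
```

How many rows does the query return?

Base: id=10 (Xena), manager_id=6, lev 0.
Iteration 1: join on id=6 -> Heidi (id 6, manager_id=3, lev 1).
Iteration 2: join on id=3 -> Sara (id 3, manager_id=2, lev 2).
Iteration 3: join on id=2 -> Quinn (id 2, manager_id=1, lev 3).
Iteration 4: join on id=1 -> Alice (id 1, manager_id=NULL, lev 4).
Iteration 5: manager_id is NULL; no match; recursion stops.
Total rows emitted: 5.

5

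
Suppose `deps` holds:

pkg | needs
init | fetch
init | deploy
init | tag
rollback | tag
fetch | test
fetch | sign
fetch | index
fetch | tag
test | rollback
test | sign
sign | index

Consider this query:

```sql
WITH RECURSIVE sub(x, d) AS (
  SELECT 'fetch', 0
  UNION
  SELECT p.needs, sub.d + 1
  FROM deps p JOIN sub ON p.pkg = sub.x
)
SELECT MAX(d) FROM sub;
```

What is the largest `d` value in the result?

3

Base: (fetch, d=0).
Iteration 1: edges from {fetch} -> (index, d=1), (sign, d=1), (tag, d=1), (test, d=1).
Iteration 2: edges from {index,sign,tag,test} -> (index, d=2), (rollback, d=2), (sign, d=2).
Iteration 3: edges from {index,rollback,sign} -> (index, d=3), (tag, d=3).
Iteration 4: no outgoing edges from {index,tag}; recursion stops.
d values: 0, 1, 1, 1, 1, 2, 2, 2, 3, 3; the maximum is 3.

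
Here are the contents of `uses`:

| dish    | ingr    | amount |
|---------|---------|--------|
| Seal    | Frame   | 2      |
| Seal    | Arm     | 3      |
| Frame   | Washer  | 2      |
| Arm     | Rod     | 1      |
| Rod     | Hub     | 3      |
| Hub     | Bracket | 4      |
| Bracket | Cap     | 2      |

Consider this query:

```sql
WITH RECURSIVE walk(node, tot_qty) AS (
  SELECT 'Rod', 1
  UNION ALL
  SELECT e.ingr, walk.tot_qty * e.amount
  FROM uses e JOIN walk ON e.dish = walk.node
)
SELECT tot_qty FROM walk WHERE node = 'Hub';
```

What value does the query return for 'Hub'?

3

Base: (Rod, tot_qty=1).
Iteration 1: components of {Rod} -> Hub = 1*3 = 3.
Iteration 2: components of {Hub} -> Bracket = 3*4 = 12.
Iteration 3: components of {Bracket} -> Cap = 12*2 = 24.
Iteration 4: no further components; recursion stops.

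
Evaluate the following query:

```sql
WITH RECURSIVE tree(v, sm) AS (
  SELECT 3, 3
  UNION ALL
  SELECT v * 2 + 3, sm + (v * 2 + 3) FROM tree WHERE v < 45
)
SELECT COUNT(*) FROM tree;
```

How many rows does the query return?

Base: v=3, sm=3.
Iteration 1: 3 < 45 holds -> v = 3 * 2 + 3 = 9, sm = 3 + 9 = 12.
Iteration 2: 9 < 45 holds -> v = 9 * 2 + 3 = 21, sm = 12 + 21 = 33.
Iteration 3: 21 < 45 holds -> v = 21 * 2 + 3 = 45, sm = 33 + 45 = 78.
Iteration 4: 45 < 45 fails; recursion stops.
Total rows emitted: 4.

4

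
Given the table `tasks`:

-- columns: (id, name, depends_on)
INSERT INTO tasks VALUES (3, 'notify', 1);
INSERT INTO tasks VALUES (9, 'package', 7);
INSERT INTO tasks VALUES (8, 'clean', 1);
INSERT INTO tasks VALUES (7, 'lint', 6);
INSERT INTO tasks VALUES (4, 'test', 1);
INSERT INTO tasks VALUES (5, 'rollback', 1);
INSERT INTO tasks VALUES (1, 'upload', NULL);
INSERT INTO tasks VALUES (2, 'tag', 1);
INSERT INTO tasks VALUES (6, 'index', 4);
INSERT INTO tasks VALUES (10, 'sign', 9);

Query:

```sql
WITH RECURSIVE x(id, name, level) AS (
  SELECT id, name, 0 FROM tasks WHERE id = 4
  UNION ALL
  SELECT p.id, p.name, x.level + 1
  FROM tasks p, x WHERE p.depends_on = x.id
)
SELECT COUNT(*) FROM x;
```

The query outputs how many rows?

Base: id=4 (test) at level 0.
Iteration 1: rows with depends_on in {4} -> index (id 6, level 1).
Iteration 2: rows with depends_on in {6} -> lint (id 7, level 2).
Iteration 3: rows with depends_on in {7} -> package (id 9, level 3).
Iteration 4: rows with depends_on in {9} -> sign (id 10, level 4).
Iteration 5: no rows with depends_on in {10}; recursion stops.
Total rows emitted: 5.

5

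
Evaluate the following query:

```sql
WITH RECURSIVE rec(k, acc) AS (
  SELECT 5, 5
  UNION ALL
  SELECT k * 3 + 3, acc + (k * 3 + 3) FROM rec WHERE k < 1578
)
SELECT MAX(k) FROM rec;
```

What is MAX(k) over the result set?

1578

Base: k=5, acc=5.
Iteration 1: 5 < 1578 holds -> k = 5 * 3 + 3 = 18, acc = 5 + 18 = 23.
Iteration 2: 18 < 1578 holds -> k = 18 * 3 + 3 = 57, acc = 23 + 57 = 80.
Iteration 3: 57 < 1578 holds -> k = 57 * 3 + 3 = 174, acc = 80 + 174 = 254.
Iteration 4: 174 < 1578 holds -> k = 174 * 3 + 3 = 525, acc = 254 + 525 = 779.
Iteration 5: 525 < 1578 holds -> k = 525 * 3 + 3 = 1578, acc = 779 + 1578 = 2357.
Iteration 6: 1578 < 1578 fails; recursion stops.
k values: 5, 18, 57, 174, 525, 1578; the maximum is 1578.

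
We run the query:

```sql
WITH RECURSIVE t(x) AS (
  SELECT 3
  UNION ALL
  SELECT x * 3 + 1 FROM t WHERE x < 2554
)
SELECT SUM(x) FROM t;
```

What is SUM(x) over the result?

Base: x=3.
Iteration 1: 3 < 2554 holds -> x = 3 * 3 + 1 = 10.
Iteration 2: 10 < 2554 holds -> x = 10 * 3 + 1 = 31.
Iteration 3: 31 < 2554 holds -> x = 31 * 3 + 1 = 94.
Iteration 4: 94 < 2554 holds -> x = 94 * 3 + 1 = 283.
Iteration 5: 283 < 2554 holds -> x = 283 * 3 + 1 = 850.
Iteration 6: 850 < 2554 holds -> x = 850 * 3 + 1 = 2551.
Iteration 7: 2551 < 2554 holds -> x = 2551 * 3 + 1 = 7654.
Iteration 8: 7654 < 2554 fails; recursion stops.
SUM(x) = 3 + 10 + 31 + 94 + 283 + 850 + 2551 + 7654 = 11476.

11476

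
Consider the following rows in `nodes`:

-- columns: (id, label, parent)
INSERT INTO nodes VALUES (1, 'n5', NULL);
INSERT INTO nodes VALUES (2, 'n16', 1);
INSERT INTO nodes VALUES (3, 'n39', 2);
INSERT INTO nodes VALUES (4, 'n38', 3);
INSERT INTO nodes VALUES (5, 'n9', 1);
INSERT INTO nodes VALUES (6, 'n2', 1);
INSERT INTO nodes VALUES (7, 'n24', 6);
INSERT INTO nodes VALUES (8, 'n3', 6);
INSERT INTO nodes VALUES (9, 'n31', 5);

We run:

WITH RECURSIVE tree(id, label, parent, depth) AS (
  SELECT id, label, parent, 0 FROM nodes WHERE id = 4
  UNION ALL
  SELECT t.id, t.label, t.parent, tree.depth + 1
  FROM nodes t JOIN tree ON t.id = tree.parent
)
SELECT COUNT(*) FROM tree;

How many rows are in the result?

Base: id=4 (n38), parent=3, depth 0.
Iteration 1: join on id=3 -> n39 (id 3, parent=2, depth 1).
Iteration 2: join on id=2 -> n16 (id 2, parent=1, depth 2).
Iteration 3: join on id=1 -> n5 (id 1, parent=NULL, depth 3).
Iteration 4: parent is NULL; no match; recursion stops.
Total rows emitted: 4.

4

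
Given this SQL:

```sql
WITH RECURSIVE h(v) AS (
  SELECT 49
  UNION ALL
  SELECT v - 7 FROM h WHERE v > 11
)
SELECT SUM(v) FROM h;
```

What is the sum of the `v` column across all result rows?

Base: v=49.
Iteration 1: 49 > 11 holds -> v = 49 - 7 = 42.
Iteration 2: 42 > 11 holds -> v = 42 - 7 = 35.
Iteration 3: 35 > 11 holds -> v = 35 - 7 = 28.
Iteration 4: 28 > 11 holds -> v = 28 - 7 = 21.
Iteration 5: 21 > 11 holds -> v = 21 - 7 = 14.
Iteration 6: 14 > 11 holds -> v = 14 - 7 = 7.
Iteration 7: 7 > 11 fails; recursion stops.
SUM(v) = 49 + 42 + 35 + 28 + 21 + 14 + 7 = 196.

196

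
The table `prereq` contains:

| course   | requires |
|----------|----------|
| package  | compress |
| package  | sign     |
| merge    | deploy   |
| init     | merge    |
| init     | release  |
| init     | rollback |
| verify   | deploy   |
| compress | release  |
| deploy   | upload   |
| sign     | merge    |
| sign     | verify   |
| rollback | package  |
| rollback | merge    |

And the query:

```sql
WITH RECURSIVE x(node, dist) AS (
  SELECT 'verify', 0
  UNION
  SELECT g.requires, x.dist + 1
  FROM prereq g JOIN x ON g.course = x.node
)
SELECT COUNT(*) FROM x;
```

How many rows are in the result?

3

Base: (verify, dist=0).
Iteration 1: edges from {verify} -> (deploy, dist=1).
Iteration 2: edges from {deploy} -> (upload, dist=2).
Iteration 3: no outgoing edges from {upload}; recursion stops.
Total rows emitted: 3.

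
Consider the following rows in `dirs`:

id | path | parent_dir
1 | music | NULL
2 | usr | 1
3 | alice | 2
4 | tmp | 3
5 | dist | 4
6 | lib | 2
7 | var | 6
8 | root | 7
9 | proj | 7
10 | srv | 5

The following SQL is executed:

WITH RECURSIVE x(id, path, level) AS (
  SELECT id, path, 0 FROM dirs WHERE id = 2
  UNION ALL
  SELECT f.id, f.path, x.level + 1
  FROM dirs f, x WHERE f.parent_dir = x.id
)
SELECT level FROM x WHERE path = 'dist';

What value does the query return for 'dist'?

Base: id=2 (usr) at level 0.
Iteration 1: rows with parent_dir in {2} -> alice (id 3, level 1), lib (id 6, level 1).
Iteration 2: rows with parent_dir in {3,6} -> tmp (id 4, level 2), var (id 7, level 2).
Iteration 3: rows with parent_dir in {4,7} -> dist (id 5, level 3), root (id 8, level 3), proj (id 9, level 3).
Iteration 4: rows with parent_dir in {5,8,9} -> srv (id 10, level 4).
Iteration 5: no rows with parent_dir in {10}; recursion stops.

3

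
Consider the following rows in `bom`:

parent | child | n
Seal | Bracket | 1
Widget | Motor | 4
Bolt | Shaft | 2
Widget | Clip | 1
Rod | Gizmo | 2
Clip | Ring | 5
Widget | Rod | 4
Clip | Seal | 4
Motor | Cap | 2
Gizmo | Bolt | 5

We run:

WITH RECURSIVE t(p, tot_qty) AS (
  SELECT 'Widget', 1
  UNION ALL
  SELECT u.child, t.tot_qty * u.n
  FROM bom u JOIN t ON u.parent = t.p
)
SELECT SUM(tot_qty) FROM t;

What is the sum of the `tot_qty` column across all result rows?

159

Base: (Widget, tot_qty=1).
Iteration 1: components of {Widget} -> Clip = 1*1 = 1, Motor = 1*4 = 4, Rod = 1*4 = 4.
Iteration 2: components of {Clip,Motor,Rod} -> Cap = 4*2 = 8, Gizmo = 4*2 = 8, Ring = 1*5 = 5, Seal = 1*4 = 4.
Iteration 3: components of {Cap,Gizmo,Ring,Seal} -> Bolt = 8*5 = 40, Bracket = 4*1 = 4.
Iteration 4: components of {Bolt,Bracket} -> Shaft = 40*2 = 80.
Iteration 5: no further components; recursion stops.
SUM(tot_qty) = 1 + 1 + 4 + 4 + 5 + 4 + 8 + 8 + 4 + 40 + 80 = 159.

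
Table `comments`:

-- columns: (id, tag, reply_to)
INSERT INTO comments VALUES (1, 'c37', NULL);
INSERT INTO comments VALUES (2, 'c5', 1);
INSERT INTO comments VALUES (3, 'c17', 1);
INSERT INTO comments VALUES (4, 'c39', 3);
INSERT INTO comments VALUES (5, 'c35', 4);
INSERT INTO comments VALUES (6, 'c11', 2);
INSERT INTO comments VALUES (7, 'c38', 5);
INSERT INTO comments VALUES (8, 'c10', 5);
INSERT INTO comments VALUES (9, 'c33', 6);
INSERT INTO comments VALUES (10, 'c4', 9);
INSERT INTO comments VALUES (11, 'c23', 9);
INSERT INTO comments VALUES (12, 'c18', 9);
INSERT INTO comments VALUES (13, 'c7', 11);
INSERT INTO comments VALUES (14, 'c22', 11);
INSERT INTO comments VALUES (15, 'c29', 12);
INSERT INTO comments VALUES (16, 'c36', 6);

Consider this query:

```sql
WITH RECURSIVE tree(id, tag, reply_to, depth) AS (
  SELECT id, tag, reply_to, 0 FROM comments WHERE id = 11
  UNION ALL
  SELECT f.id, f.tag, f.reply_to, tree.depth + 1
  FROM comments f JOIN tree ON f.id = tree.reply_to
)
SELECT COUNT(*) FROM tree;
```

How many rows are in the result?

5

Base: id=11 (c23), reply_to=9, depth 0.
Iteration 1: join on id=9 -> c33 (id 9, reply_to=6, depth 1).
Iteration 2: join on id=6 -> c11 (id 6, reply_to=2, depth 2).
Iteration 3: join on id=2 -> c5 (id 2, reply_to=1, depth 3).
Iteration 4: join on id=1 -> c37 (id 1, reply_to=NULL, depth 4).
Iteration 5: reply_to is NULL; no match; recursion stops.
Total rows emitted: 5.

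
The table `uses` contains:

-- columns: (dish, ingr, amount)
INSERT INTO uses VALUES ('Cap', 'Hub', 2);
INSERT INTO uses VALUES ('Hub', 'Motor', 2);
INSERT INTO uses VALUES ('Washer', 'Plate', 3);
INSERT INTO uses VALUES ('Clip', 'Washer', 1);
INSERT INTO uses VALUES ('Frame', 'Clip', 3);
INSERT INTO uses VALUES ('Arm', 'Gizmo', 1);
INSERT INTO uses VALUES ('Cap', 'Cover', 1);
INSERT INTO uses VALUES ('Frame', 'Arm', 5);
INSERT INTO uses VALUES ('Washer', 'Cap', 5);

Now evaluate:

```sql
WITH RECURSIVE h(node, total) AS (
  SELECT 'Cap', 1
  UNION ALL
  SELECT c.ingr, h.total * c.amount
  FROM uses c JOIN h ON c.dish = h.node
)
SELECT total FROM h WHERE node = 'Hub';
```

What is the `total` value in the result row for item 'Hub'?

Base: (Cap, total=1).
Iteration 1: components of {Cap} -> Cover = 1*1 = 1, Hub = 1*2 = 2.
Iteration 2: components of {Cover,Hub} -> Motor = 2*2 = 4.
Iteration 3: no further components; recursion stops.

2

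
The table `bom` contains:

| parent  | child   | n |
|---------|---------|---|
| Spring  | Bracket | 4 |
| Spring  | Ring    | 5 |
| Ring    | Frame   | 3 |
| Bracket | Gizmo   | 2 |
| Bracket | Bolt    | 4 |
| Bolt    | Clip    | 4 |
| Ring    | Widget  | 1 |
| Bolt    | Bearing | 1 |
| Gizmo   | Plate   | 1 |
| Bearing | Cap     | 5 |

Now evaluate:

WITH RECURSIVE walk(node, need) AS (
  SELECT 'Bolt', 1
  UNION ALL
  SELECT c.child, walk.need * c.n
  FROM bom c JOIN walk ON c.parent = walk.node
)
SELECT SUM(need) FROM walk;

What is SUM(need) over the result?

Base: (Bolt, need=1).
Iteration 1: components of {Bolt} -> Bearing = 1*1 = 1, Clip = 1*4 = 4.
Iteration 2: components of {Bearing,Clip} -> Cap = 1*5 = 5.
Iteration 3: no further components; recursion stops.
SUM(need) = 1 + 4 + 1 + 5 = 11.

11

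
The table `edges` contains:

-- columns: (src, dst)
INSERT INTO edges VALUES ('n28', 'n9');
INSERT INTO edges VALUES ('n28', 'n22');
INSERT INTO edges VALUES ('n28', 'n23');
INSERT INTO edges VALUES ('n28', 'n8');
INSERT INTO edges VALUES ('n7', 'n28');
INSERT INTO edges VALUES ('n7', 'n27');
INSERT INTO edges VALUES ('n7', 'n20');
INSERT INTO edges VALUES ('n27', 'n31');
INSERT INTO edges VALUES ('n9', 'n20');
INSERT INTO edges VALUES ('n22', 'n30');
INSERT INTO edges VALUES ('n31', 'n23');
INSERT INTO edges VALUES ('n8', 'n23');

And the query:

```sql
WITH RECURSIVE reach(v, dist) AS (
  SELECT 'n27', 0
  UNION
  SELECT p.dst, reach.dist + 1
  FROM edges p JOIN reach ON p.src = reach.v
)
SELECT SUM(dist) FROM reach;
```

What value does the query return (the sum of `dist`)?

Base: (n27, dist=0).
Iteration 1: edges from {n27} -> (n31, dist=1).
Iteration 2: edges from {n31} -> (n23, dist=2).
Iteration 3: no outgoing edges from {n23}; recursion stops.
SUM(dist) = 0 + 1 + 2 = 3.

3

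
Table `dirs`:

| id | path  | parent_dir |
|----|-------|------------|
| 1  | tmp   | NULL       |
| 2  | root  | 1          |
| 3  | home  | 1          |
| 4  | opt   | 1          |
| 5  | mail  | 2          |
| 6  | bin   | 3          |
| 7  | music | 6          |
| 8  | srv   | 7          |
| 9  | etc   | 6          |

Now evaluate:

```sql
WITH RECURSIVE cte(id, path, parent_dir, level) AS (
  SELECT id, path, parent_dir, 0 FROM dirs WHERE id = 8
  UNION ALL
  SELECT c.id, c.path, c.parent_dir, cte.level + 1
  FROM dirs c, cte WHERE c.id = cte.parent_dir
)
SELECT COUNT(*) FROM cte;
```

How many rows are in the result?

5

Base: id=8 (srv), parent_dir=7, level 0.
Iteration 1: join on id=7 -> music (id 7, parent_dir=6, level 1).
Iteration 2: join on id=6 -> bin (id 6, parent_dir=3, level 2).
Iteration 3: join on id=3 -> home (id 3, parent_dir=1, level 3).
Iteration 4: join on id=1 -> tmp (id 1, parent_dir=NULL, level 4).
Iteration 5: parent_dir is NULL; no match; recursion stops.
Total rows emitted: 5.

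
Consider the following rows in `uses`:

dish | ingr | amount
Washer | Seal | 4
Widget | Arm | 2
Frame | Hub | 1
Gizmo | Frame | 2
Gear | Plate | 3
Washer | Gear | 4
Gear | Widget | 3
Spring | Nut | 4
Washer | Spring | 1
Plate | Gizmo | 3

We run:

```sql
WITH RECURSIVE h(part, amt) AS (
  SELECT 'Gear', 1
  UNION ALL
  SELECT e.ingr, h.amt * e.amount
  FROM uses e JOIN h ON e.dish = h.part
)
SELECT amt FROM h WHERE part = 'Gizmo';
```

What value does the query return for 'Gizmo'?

Base: (Gear, amt=1).
Iteration 1: components of {Gear} -> Plate = 1*3 = 3, Widget = 1*3 = 3.
Iteration 2: components of {Plate,Widget} -> Arm = 3*2 = 6, Gizmo = 3*3 = 9.
Iteration 3: components of {Arm,Gizmo} -> Frame = 9*2 = 18.
Iteration 4: components of {Frame} -> Hub = 18*1 = 18.
Iteration 5: no further components; recursion stops.

9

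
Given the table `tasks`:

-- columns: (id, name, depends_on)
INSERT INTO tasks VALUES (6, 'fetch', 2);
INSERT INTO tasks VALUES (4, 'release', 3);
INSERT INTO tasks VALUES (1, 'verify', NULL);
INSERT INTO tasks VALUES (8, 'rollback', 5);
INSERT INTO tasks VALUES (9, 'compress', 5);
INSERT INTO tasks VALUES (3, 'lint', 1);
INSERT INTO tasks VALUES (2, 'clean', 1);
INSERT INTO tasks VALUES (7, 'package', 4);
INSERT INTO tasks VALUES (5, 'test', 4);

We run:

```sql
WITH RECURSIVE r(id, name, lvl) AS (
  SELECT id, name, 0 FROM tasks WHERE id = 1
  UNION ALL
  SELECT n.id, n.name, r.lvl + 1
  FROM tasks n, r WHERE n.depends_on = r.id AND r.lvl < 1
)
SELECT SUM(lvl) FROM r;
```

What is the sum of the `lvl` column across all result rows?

Base: id=1 (verify) at lvl 0.
Iteration 1: rows with depends_on in {1} -> clean (id 2, lvl 1), lint (id 3, lvl 1).
Iteration 2: lvl < 1 fails for all current rows; recursion stops.
SUM(lvl) = 0 + 1 + 1 = 2.

2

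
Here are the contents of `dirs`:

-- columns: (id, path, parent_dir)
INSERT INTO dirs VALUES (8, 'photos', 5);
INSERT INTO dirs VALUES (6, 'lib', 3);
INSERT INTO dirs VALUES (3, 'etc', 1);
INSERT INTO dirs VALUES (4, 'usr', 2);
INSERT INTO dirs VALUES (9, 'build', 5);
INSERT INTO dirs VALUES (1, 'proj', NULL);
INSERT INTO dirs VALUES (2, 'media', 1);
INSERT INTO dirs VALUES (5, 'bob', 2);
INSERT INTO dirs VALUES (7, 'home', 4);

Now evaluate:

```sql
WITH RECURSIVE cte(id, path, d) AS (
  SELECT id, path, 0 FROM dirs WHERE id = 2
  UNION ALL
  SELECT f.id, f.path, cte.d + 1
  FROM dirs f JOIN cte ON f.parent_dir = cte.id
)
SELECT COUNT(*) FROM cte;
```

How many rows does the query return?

Base: id=2 (media) at d 0.
Iteration 1: rows with parent_dir in {2} -> usr (id 4, d 1), bob (id 5, d 1).
Iteration 2: rows with parent_dir in {4,5} -> home (id 7, d 2), photos (id 8, d 2), build (id 9, d 2).
Iteration 3: no rows with parent_dir in {7,8,9}; recursion stops.
Total rows emitted: 6.

6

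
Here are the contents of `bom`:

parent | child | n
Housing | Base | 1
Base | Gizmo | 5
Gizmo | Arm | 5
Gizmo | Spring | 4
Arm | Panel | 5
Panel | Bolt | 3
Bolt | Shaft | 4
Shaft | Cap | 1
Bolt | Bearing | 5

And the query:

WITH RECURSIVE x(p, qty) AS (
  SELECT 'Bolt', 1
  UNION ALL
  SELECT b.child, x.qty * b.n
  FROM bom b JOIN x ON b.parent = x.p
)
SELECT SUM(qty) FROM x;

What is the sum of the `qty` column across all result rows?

Base: (Bolt, qty=1).
Iteration 1: components of {Bolt} -> Bearing = 1*5 = 5, Shaft = 1*4 = 4.
Iteration 2: components of {Bearing,Shaft} -> Cap = 4*1 = 4.
Iteration 3: no further components; recursion stops.
SUM(qty) = 1 + 4 + 5 + 4 = 14.

14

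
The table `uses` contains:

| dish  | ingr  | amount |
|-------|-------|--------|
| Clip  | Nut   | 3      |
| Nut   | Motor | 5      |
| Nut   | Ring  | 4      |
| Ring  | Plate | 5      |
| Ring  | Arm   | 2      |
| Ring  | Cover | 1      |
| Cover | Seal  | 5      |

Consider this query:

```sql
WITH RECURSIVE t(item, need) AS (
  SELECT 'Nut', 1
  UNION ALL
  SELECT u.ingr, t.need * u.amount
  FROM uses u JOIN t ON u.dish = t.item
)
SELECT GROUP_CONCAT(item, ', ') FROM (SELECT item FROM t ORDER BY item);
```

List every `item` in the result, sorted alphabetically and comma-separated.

Base: (Nut, need=1).
Iteration 1: components of {Nut} -> Motor = 1*5 = 5, Ring = 1*4 = 4.
Iteration 2: components of {Motor,Ring} -> Arm = 4*2 = 8, Cover = 4*1 = 4, Plate = 4*5 = 20.
Iteration 3: components of {Arm,Cover,Plate} -> Seal = 4*5 = 20.
Iteration 4: no further components; recursion stops.

Arm, Cover, Motor, Nut, Plate, Ring, Seal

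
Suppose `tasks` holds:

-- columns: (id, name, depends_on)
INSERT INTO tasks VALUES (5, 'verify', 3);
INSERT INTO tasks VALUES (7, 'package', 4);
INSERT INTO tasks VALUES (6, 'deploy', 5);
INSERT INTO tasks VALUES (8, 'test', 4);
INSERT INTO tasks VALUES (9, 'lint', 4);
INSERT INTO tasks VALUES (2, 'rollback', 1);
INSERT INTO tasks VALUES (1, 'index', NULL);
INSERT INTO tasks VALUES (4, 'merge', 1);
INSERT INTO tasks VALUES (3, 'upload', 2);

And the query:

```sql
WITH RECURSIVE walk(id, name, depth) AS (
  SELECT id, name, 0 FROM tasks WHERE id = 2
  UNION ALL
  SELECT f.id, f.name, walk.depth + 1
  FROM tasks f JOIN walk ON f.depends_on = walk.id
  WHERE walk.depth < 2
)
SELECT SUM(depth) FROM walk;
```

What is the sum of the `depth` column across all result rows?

3

Base: id=2 (rollback) at depth 0.
Iteration 1: rows with depends_on in {2} -> upload (id 3, depth 1).
Iteration 2: rows with depends_on in {3} -> verify (id 5, depth 2).
Iteration 3: depth < 2 fails for all current rows; recursion stops.
SUM(depth) = 0 + 1 + 2 = 3.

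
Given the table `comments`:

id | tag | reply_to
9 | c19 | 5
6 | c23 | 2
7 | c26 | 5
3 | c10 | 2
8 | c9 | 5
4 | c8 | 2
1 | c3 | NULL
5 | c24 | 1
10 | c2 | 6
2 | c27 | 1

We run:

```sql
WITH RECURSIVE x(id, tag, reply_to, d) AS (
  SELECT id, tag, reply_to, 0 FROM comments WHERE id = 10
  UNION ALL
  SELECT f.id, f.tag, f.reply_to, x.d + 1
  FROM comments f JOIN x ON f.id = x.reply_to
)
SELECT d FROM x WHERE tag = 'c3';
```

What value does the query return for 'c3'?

Base: id=10 (c2), reply_to=6, d 0.
Iteration 1: join on id=6 -> c23 (id 6, reply_to=2, d 1).
Iteration 2: join on id=2 -> c27 (id 2, reply_to=1, d 2).
Iteration 3: join on id=1 -> c3 (id 1, reply_to=NULL, d 3).
Iteration 4: reply_to is NULL; no match; recursion stops.

3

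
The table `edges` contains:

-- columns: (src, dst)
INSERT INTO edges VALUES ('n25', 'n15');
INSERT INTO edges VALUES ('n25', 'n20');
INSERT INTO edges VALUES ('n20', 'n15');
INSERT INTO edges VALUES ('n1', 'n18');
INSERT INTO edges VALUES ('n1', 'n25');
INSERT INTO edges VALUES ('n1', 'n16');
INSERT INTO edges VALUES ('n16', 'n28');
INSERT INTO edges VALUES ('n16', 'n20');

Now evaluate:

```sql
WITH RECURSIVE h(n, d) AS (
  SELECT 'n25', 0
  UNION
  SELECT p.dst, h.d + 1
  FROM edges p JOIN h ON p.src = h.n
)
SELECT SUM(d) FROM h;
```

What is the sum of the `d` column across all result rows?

Base: (n25, d=0).
Iteration 1: edges from {n25} -> (n15, d=1), (n20, d=1).
Iteration 2: edges from {n15,n20} -> (n15, d=2).
Iteration 3: no outgoing edges from {n15}; recursion stops.
SUM(d) = 0 + 1 + 1 + 2 = 4.

4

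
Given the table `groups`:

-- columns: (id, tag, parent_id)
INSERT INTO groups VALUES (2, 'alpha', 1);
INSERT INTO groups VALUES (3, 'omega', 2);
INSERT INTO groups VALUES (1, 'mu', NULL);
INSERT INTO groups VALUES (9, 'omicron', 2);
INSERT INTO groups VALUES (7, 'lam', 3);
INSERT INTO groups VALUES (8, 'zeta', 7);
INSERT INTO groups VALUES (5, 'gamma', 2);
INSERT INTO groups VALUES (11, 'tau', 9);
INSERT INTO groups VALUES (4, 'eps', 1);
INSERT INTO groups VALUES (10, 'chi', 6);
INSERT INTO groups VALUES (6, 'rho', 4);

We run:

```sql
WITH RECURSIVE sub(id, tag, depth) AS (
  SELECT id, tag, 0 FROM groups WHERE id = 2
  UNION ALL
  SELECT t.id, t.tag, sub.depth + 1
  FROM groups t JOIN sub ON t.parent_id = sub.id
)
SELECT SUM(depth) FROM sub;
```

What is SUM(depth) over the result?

Base: id=2 (alpha) at depth 0.
Iteration 1: rows with parent_id in {2} -> omega (id 3, depth 1), gamma (id 5, depth 1), omicron (id 9, depth 1).
Iteration 2: rows with parent_id in {3,5,9} -> lam (id 7, depth 2), tau (id 11, depth 2).
Iteration 3: rows with parent_id in {7,11} -> zeta (id 8, depth 3).
Iteration 4: no rows with parent_id in {8}; recursion stops.
SUM(depth) = 0 + 1 + 1 + 1 + 2 + 2 + 3 = 10.

10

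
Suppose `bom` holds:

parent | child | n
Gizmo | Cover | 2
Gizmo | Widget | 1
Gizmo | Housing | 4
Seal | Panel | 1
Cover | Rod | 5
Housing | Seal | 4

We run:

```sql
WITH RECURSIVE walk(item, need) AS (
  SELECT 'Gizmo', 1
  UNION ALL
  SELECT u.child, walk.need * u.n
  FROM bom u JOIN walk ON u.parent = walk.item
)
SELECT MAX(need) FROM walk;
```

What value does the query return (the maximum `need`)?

16

Base: (Gizmo, need=1).
Iteration 1: components of {Gizmo} -> Cover = 1*2 = 2, Housing = 1*4 = 4, Widget = 1*1 = 1.
Iteration 2: components of {Cover,Housing,Widget} -> Rod = 2*5 = 10, Seal = 4*4 = 16.
Iteration 3: components of {Rod,Seal} -> Panel = 16*1 = 16.
Iteration 4: no further components; recursion stops.
need values: 1, 2, 4, 1, 10, 16, 16; the maximum is 16.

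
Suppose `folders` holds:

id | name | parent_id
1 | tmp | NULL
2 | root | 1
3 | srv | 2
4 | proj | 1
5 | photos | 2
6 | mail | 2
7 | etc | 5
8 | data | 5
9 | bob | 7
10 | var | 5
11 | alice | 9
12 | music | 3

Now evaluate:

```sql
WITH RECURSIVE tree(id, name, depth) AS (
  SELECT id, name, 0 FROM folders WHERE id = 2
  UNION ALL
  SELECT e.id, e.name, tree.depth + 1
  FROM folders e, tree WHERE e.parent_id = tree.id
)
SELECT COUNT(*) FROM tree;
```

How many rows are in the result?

10

Base: id=2 (root) at depth 0.
Iteration 1: rows with parent_id in {2} -> srv (id 3, depth 1), photos (id 5, depth 1), mail (id 6, depth 1).
Iteration 2: rows with parent_id in {3,5,6} -> etc (id 7, depth 2), data (id 8, depth 2), var (id 10, depth 2), music (id 12, depth 2).
Iteration 3: rows with parent_id in {7,8,10,12} -> bob (id 9, depth 3).
Iteration 4: rows with parent_id in {9} -> alice (id 11, depth 4).
Iteration 5: no rows with parent_id in {11}; recursion stops.
Total rows emitted: 10.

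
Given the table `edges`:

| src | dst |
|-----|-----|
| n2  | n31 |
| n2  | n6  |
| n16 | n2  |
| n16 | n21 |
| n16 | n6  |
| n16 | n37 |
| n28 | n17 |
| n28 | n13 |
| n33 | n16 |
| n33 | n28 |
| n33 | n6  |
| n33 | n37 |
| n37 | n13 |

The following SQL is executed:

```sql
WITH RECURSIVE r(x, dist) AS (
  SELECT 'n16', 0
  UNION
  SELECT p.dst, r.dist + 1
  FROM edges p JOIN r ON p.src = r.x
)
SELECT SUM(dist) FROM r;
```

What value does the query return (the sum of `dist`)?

10

Base: (n16, dist=0).
Iteration 1: edges from {n16} -> (n2, dist=1), (n21, dist=1), (n37, dist=1), (n6, dist=1).
Iteration 2: edges from {n2,n21,n37,n6} -> (n13, dist=2), (n31, dist=2), (n6, dist=2).
Iteration 3: no outgoing edges from {n13,n31,n6}; recursion stops.
SUM(dist) = 0 + 1 + 1 + 1 + 1 + 2 + 2 + 2 = 10.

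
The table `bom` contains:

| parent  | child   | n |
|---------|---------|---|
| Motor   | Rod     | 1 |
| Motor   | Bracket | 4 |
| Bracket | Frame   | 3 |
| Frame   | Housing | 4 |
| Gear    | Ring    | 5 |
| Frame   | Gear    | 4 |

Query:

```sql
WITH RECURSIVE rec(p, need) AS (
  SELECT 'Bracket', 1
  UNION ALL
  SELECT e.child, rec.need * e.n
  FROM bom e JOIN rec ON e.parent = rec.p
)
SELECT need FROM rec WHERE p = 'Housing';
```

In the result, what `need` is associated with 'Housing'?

12

Base: (Bracket, need=1).
Iteration 1: components of {Bracket} -> Frame = 1*3 = 3.
Iteration 2: components of {Frame} -> Gear = 3*4 = 12, Housing = 3*4 = 12.
Iteration 3: components of {Gear,Housing} -> Ring = 12*5 = 60.
Iteration 4: no further components; recursion stops.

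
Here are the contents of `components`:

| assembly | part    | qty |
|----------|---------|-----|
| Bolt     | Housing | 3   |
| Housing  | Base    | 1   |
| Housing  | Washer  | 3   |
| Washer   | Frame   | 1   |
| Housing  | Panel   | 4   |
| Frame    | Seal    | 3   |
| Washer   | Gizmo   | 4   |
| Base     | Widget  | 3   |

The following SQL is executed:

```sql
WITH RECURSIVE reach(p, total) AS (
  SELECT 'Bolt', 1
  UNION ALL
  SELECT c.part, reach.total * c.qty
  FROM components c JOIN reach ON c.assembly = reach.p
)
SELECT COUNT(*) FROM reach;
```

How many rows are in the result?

Base: (Bolt, total=1).
Iteration 1: components of {Bolt} -> Housing = 1*3 = 3.
Iteration 2: components of {Housing} -> Base = 3*1 = 3, Panel = 3*4 = 12, Washer = 3*3 = 9.
Iteration 3: components of {Base,Panel,Washer} -> Frame = 9*1 = 9, Gizmo = 9*4 = 36, Widget = 3*3 = 9.
Iteration 4: components of {Frame,Gizmo,Widget} -> Seal = 9*3 = 27.
Iteration 5: no further components; recursion stops.
Total rows emitted: 9.

9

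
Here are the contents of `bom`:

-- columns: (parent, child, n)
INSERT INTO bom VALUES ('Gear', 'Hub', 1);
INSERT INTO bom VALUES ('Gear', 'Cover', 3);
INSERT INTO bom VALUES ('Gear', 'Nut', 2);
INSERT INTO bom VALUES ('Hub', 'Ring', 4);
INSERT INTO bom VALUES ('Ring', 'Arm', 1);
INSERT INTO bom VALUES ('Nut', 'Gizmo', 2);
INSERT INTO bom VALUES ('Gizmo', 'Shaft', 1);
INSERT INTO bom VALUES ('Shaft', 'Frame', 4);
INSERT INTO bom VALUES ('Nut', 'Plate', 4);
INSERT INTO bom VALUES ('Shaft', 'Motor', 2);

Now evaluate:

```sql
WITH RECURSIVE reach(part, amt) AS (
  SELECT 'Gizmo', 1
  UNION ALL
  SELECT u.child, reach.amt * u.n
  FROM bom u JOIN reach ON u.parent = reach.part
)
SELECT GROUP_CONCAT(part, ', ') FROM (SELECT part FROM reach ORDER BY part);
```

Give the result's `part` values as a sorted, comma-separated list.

Base: (Gizmo, amt=1).
Iteration 1: components of {Gizmo} -> Shaft = 1*1 = 1.
Iteration 2: components of {Shaft} -> Frame = 1*4 = 4, Motor = 1*2 = 2.
Iteration 3: no further components; recursion stops.

Frame, Gizmo, Motor, Shaft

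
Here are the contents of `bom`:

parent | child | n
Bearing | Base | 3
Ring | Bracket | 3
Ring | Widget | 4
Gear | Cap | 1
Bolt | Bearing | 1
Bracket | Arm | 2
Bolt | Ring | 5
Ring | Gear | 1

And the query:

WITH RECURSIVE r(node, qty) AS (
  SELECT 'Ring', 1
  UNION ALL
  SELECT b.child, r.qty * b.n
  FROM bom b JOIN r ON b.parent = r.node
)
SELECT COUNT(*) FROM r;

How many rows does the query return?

6

Base: (Ring, qty=1).
Iteration 1: components of {Ring} -> Bracket = 1*3 = 3, Gear = 1*1 = 1, Widget = 1*4 = 4.
Iteration 2: components of {Bracket,Gear,Widget} -> Arm = 3*2 = 6, Cap = 1*1 = 1.
Iteration 3: no further components; recursion stops.
Total rows emitted: 6.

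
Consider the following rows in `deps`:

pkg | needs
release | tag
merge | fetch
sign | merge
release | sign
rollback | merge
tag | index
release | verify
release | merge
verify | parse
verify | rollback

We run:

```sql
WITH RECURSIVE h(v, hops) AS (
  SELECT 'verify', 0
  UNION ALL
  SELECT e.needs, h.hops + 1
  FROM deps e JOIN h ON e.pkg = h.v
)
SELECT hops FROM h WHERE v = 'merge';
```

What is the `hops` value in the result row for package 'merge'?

Base: (verify, hops=0).
Iteration 1: edges from {verify} -> (parse, hops=1), (rollback, hops=1).
Iteration 2: edges from {parse,rollback} -> (merge, hops=2).
Iteration 3: edges from {merge} -> (fetch, hops=3).
Iteration 4: no outgoing edges from {fetch}; recursion stops.

2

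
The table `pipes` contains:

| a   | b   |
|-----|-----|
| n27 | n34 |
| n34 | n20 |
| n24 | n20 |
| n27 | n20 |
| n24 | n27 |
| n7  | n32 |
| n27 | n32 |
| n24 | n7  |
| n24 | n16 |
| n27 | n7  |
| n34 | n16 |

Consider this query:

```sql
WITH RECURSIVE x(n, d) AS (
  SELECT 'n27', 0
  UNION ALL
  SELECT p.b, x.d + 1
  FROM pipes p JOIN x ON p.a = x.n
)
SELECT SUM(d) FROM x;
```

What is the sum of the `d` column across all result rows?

10

Base: (n27, d=0).
Iteration 1: edges from {n27} -> (n20, d=1), (n32, d=1), (n34, d=1), (n7, d=1).
Iteration 2: edges from {n20,n32,n34,n7} -> (n16, d=2), (n20, d=2), (n32, d=2).
Iteration 3: no outgoing edges from {n16,n20,n32}; recursion stops.
SUM(d) = 0 + 1 + 1 + 1 + 1 + 2 + 2 + 2 = 10.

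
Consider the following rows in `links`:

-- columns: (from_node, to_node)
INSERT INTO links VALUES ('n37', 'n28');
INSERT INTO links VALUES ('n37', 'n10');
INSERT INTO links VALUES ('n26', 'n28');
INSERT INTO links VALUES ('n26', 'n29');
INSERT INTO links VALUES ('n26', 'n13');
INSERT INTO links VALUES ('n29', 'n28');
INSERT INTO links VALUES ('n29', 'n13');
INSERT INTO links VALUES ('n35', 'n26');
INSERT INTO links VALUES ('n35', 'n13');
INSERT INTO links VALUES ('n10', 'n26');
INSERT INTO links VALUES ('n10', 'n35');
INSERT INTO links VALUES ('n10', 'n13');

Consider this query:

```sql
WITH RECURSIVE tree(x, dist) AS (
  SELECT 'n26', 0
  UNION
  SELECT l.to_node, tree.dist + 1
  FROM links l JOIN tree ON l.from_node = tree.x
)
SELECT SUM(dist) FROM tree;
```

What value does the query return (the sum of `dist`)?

Base: (n26, dist=0).
Iteration 1: edges from {n26} -> (n13, dist=1), (n28, dist=1), (n29, dist=1).
Iteration 2: edges from {n13,n28,n29} -> (n13, dist=2), (n28, dist=2).
Iteration 3: no outgoing edges from {n13,n28}; recursion stops.
SUM(dist) = 0 + 1 + 1 + 1 + 2 + 2 = 7.

7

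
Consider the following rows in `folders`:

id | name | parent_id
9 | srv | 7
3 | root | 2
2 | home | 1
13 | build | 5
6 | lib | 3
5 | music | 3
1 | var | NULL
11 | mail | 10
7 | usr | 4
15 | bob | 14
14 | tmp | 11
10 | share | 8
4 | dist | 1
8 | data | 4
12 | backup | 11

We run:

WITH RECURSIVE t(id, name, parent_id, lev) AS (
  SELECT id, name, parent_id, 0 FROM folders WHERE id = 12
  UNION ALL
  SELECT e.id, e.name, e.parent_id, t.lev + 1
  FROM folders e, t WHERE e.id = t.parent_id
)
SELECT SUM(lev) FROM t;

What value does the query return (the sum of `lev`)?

15

Base: id=12 (backup), parent_id=11, lev 0.
Iteration 1: join on id=11 -> mail (id 11, parent_id=10, lev 1).
Iteration 2: join on id=10 -> share (id 10, parent_id=8, lev 2).
Iteration 3: join on id=8 -> data (id 8, parent_id=4, lev 3).
Iteration 4: join on id=4 -> dist (id 4, parent_id=1, lev 4).
Iteration 5: join on id=1 -> var (id 1, parent_id=NULL, lev 5).
Iteration 6: parent_id is NULL; no match; recursion stops.
SUM(lev) = 0 + 1 + 2 + 3 + 4 + 5 = 15.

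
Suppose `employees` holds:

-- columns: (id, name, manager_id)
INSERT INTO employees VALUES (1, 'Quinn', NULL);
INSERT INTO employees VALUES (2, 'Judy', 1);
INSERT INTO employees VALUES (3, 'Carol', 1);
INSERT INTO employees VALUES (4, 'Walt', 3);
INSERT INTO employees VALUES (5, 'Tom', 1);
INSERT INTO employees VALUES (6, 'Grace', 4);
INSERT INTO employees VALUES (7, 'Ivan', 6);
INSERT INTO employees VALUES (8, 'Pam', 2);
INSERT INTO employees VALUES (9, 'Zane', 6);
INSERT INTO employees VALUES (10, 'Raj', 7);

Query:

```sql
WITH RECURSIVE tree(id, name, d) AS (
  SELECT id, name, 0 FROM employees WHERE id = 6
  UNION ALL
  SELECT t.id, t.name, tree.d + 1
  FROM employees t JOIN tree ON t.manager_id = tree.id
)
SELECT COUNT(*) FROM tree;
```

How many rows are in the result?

4

Base: id=6 (Grace) at d 0.
Iteration 1: rows with manager_id in {6} -> Ivan (id 7, d 1), Zane (id 9, d 1).
Iteration 2: rows with manager_id in {7,9} -> Raj (id 10, d 2).
Iteration 3: no rows with manager_id in {10}; recursion stops.
Total rows emitted: 4.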